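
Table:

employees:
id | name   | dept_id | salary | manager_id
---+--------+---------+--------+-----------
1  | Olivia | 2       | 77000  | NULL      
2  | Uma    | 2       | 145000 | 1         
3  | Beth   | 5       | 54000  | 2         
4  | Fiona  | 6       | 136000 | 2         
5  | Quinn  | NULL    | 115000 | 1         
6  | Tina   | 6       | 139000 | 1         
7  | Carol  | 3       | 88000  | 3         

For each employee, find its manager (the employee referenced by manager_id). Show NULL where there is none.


This is a self-join: employees is joined to a second copy of itself, matching each row's manager_id to another row's id. Use LEFT JOIN so rows with manager_id=NULL are kept.
  - employee 1 (Olivia): manager_id=NULL -> NULL
  - employee 2 (Uma): manager_id=1 -> Olivia
  - employee 3 (Beth): manager_id=2 -> Uma
  - employee 4 (Fiona): manager_id=2 -> Uma
  - employee 5 (Quinn): manager_id=1 -> Olivia
  - employee 6 (Tina): manager_id=1 -> Olivia
  - employee 7 (Carol): manager_id=3 -> Beth

SQL:
SELECT a.name AS item, b.name AS manager
FROM employees a
LEFT JOIN employees b ON a.manager_id = b.id

Result:
item   | manager
-------+--------
Olivia | NULL   
Uma    | Olivia 
Beth   | Uma    
Fiona  | Uma    
Quinn  | Olivia 
Tina   | Olivia 
Carol  | Beth   


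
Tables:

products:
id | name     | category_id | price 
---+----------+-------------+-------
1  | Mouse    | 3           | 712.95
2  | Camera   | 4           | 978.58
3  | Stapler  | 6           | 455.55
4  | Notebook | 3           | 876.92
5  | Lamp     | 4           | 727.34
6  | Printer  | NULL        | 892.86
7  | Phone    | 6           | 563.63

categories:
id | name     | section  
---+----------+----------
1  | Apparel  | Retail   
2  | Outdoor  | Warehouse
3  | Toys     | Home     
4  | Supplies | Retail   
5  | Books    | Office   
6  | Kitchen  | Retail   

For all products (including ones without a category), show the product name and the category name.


LEFT JOIN keeps every row from products (the left table); where category_id has no match in categories, the category columns become NULL. Walk through each product:
  - product 1 (Mouse): category_id=3 -> matches Toys
  - product 2 (Camera): category_id=4 -> matches Supplies
  - product 3 (Stapler): category_id=6 -> matches Kitchen
  - product 4 (Notebook): category_id=3 -> matches Toys
  - product 5 (Lamp): category_id=4 -> matches Supplies
  - product 6 (Printer): category_id=NULL, no match -> kept with NULL
  - product 7 (Phone): category_id=6 -> matches Kitchen
All 7 rows appear; 1 has NULL category.

SQL:
SELECT a.name, b.name AS category
FROM products a
LEFT JOIN categories b ON a.category_id = b.id

Result:
name     | category
---------+---------
Mouse    | Toys    
Camera   | Supplies
Stapler  | Kitchen 
Notebook | Toys    
Lamp     | Supplies
Printer  | NULL    
Phone    | Kitchen 


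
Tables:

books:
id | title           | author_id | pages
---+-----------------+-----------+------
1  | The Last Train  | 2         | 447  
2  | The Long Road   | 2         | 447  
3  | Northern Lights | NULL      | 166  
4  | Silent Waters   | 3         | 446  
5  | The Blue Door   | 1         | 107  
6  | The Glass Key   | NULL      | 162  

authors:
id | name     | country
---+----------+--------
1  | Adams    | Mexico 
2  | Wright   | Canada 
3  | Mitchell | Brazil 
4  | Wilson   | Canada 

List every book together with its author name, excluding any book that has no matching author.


INNER JOIN keeps only books rows whose author_id matches an id in authors. Walk through each book:
  - book 1 (The Last Train): author_id=2 -> matches Wright
  - book 2 (The Long Road): author_id=2 -> matches Wright
  - book 3 (Northern Lights): author_id=NULL, no match -> dropped
  - book 4 (Silent Waters): author_id=3 -> matches Mitchell
  - book 5 (The Blue Door): author_id=1 -> matches Adams
  - book 6 (The Glass Key): author_id=NULL, no match -> dropped
So 2 of 6 rows are dropped.

SQL:
SELECT a.title, b.name AS author
FROM books a
INNER JOIN authors b ON a.author_id = b.id

Result:
title          | author  
---------------+---------
The Last Train | Wright  
The Long Road  | Wright  
Silent Waters  | Mitchell
The Blue Door  | Adams   


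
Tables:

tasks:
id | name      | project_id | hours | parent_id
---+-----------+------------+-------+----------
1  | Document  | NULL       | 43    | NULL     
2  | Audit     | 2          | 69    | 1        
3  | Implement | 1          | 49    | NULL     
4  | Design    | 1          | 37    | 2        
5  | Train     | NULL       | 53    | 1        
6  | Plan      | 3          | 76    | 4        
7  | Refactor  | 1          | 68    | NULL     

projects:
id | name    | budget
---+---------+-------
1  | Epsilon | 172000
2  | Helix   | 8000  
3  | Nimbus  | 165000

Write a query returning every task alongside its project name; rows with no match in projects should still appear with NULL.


LEFT JOIN keeps every row from tasks (the left table); where project_id has no match in projects, the project columns become NULL. Walk through each task:
  - task 1 (Document): project_id=NULL, no match -> kept with NULL
  - task 2 (Audit): project_id=2 -> matches Helix
  - task 3 (Implement): project_id=1 -> matches Epsilon
  - task 4 (Design): project_id=1 -> matches Epsilon
  - task 5 (Train): project_id=NULL, no match -> kept with NULL
  - task 6 (Plan): project_id=3 -> matches Nimbus
  - task 7 (Refactor): project_id=1 -> matches Epsilon
All 7 rows appear; 2 have NULL project.

SQL:
SELECT a.name, b.name AS project
FROM tasks a
LEFT JOIN projects b ON a.project_id = b.id

Result:
name      | project
----------+--------
Document  | NULL   
Audit     | Helix  
Implement | Epsilon
Design    | Epsilon
Train     | NULL   
Plan      | Nimbus 
Refactor  | Epsilon


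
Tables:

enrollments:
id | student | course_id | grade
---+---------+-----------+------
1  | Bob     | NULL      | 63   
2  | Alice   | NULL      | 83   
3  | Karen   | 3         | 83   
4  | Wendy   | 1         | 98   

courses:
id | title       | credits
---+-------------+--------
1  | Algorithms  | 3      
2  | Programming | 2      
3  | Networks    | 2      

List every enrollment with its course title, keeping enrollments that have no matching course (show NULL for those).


LEFT JOIN keeps every row from enrollments (the left table); where course_id has no match in courses, the course columns become NULL. Walk through each enrollment:
  - enrollment 1 (Bob): course_id=NULL, no match -> kept with NULL
  - enrollment 2 (Alice): course_id=NULL, no match -> kept with NULL
  - enrollment 3 (Karen): course_id=3 -> matches Networks
  - enrollment 4 (Wendy): course_id=1 -> matches Algorithms
All 4 rows appear; 2 have NULL course.

SQL:
SELECT a.student, b.title AS course
FROM enrollments a
LEFT JOIN courses b ON a.course_id = b.id

Result:
student | course    
--------+-----------
Bob     | NULL      
Alice   | NULL      
Karen   | Networks  
Wendy   | Algorithms


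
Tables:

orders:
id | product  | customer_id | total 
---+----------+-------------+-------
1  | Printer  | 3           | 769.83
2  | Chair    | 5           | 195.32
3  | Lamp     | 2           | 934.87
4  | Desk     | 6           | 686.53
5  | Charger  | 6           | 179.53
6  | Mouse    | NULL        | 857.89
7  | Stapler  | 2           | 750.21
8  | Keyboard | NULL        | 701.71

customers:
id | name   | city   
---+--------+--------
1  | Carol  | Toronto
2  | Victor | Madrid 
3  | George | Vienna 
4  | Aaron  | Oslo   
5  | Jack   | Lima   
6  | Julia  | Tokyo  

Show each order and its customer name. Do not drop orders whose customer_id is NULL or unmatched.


LEFT JOIN keeps every row from orders (the left table); where customer_id has no match in customers, the customer columns become NULL. Walk through each order:
  - order 1 (Printer): customer_id=3 -> matches George
  - order 2 (Chair): customer_id=5 -> matches Jack
  - order 3 (Lamp): customer_id=2 -> matches Victor
  - order 4 (Desk): customer_id=6 -> matches Julia
  - order 5 (Charger): customer_id=6 -> matches Julia
  - order 6 (Mouse): customer_id=NULL, no match -> kept with NULL
  - order 7 (Stapler): customer_id=2 -> matches Victor
  - order 8 (Keyboard): customer_id=NULL, no match -> kept with NULL
All 8 rows appear; 2 have NULL customer.

SQL:
SELECT a.product, b.name AS customer
FROM orders a
LEFT JOIN customers b ON a.customer_id = b.id

Result:
product  | customer
---------+---------
Printer  | George  
Chair    | Jack    
Lamp     | Victor  
Desk     | Julia   
Charger  | Julia   
Mouse    | NULL    
Stapler  | Victor  
Keyboard | NULL    


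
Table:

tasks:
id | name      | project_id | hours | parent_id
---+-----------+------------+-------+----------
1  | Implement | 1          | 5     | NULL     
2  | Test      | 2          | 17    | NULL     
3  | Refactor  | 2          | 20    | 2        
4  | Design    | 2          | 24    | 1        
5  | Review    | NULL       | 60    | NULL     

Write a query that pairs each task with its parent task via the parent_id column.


This is a self-join: tasks is joined to a second copy of itself, matching each row's parent_id to another row's id. Use LEFT JOIN so rows with parent_id=NULL are kept.
  - task 1 (Implement): parent_id=NULL -> NULL
  - task 2 (Test): parent_id=NULL -> NULL
  - task 3 (Refactor): parent_id=2 -> Test
  - task 4 (Design): parent_id=1 -> Implement
  - task 5 (Review): parent_id=NULL -> NULL

SQL:
SELECT a.name AS item, b.name AS parent
FROM tasks a
LEFT JOIN tasks b ON a.parent_id = b.id

Result:
item      | parent   
----------+----------
Implement | NULL     
Test      | NULL     
Refactor  | Test     
Design    | Implement
Review    | NULL     


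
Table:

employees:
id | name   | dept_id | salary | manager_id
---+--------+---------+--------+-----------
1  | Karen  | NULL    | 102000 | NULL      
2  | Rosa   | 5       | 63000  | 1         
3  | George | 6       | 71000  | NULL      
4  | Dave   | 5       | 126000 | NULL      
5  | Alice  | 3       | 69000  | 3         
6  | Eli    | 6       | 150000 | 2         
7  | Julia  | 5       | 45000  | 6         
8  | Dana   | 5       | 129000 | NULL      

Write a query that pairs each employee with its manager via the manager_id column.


This is a self-join: employees is joined to a second copy of itself, matching each row's manager_id to another row's id. Use LEFT JOIN so rows with manager_id=NULL are kept.
  - employee 1 (Karen): manager_id=NULL -> NULL
  - employee 2 (Rosa): manager_id=1 -> Karen
  - employee 3 (George): manager_id=NULL -> NULL
  - employee 4 (Dave): manager_id=NULL -> NULL
  - employee 5 (Alice): manager_id=3 -> George
  - employee 6 (Eli): manager_id=2 -> Rosa
  - employee 7 (Julia): manager_id=6 -> Eli
  - employee 8 (Dana): manager_id=NULL -> NULL

SQL:
SELECT a.name AS item, b.name AS manager
FROM employees a
LEFT JOIN employees b ON a.manager_id = b.id

Result:
item   | manager
-------+--------
Karen  | NULL   
Rosa   | Karen  
George | NULL   
Dave   | NULL   
Alice  | George 
Eli    | Rosa   
Julia  | Eli    
Dana   | NULL   


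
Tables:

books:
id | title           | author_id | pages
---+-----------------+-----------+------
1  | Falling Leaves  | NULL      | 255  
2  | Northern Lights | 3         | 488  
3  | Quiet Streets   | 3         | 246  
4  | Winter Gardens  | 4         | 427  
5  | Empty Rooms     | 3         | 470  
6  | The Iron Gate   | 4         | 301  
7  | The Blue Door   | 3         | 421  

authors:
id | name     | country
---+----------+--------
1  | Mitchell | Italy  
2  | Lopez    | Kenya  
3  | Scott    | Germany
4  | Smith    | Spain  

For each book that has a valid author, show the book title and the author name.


INNER JOIN keeps only books rows whose author_id matches an id in authors. Walk through each book:
  - book 1 (Falling Leaves): author_id=NULL, no match -> dropped
  - book 2 (Northern Lights): author_id=3 -> matches Scott
  - book 3 (Quiet Streets): author_id=3 -> matches Scott
  - book 4 (Winter Gardens): author_id=4 -> matches Smith
  - book 5 (Empty Rooms): author_id=3 -> matches Scott
  - book 6 (The Iron Gate): author_id=4 -> matches Smith
  - book 7 (The Blue Door): author_id=3 -> matches Scott
So 1 of 7 rows is dropped.

SQL:
SELECT a.title, b.name AS author
FROM books a
INNER JOIN authors b ON a.author_id = b.id

Result:
title           | author
----------------+-------
Northern Lights | Scott 
Quiet Streets   | Scott 
Winter Gardens  | Smith 
Empty Rooms     | Scott 
The Iron Gate   | Smith 
The Blue Door   | Scott 


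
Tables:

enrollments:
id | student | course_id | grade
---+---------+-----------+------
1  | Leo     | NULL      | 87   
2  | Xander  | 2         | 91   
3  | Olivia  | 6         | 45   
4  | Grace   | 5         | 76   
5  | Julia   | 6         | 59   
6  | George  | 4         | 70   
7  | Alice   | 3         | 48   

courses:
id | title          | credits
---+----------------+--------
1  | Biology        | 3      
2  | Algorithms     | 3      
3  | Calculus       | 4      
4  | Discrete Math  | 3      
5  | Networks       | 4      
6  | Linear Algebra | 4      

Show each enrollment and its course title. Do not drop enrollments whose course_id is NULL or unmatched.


LEFT JOIN keeps every row from enrollments (the left table); where course_id has no match in courses, the course columns become NULL. Walk through each enrollment:
  - enrollment 1 (Leo): course_id=NULL, no match -> kept with NULL
  - enrollment 2 (Xander): course_id=2 -> matches Algorithms
  - enrollment 3 (Olivia): course_id=6 -> matches Linear Algebra
  - enrollment 4 (Grace): course_id=5 -> matches Networks
  - enrollment 5 (Julia): course_id=6 -> matches Linear Algebra
  - enrollment 6 (George): course_id=4 -> matches Discrete Math
  - enrollment 7 (Alice): course_id=3 -> matches Calculus
All 7 rows appear; 1 has NULL course.

SQL:
SELECT a.student, b.title AS course
FROM enrollments a
LEFT JOIN courses b ON a.course_id = b.id

Result:
student | course        
--------+---------------
Leo     | NULL          
Xander  | Algorithms    
Olivia  | Linear Algebra
Grace   | Networks      
Julia   | Linear Algebra
George  | Discrete Math 
Alice   | Calculus      


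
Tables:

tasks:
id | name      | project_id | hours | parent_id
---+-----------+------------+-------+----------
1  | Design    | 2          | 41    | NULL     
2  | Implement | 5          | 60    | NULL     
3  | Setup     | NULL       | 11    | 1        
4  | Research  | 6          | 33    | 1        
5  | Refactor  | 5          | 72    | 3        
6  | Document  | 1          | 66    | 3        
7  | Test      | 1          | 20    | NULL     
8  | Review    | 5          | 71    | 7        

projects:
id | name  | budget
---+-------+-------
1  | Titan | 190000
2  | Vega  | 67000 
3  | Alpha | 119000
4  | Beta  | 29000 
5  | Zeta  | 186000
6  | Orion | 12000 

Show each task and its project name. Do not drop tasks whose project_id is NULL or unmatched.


LEFT JOIN keeps every row from tasks (the left table); where project_id has no match in projects, the project columns become NULL. Walk through each task:
  - task 1 (Design): project_id=2 -> matches Vega
  - task 2 (Implement): project_id=5 -> matches Zeta
  - task 3 (Setup): project_id=NULL, no match -> kept with NULL
  - task 4 (Research): project_id=6 -> matches Orion
  - task 5 (Refactor): project_id=5 -> matches Zeta
  - task 6 (Document): project_id=1 -> matches Titan
  - task 7 (Test): project_id=1 -> matches Titan
  - task 8 (Review): project_id=5 -> matches Zeta
All 8 rows appear; 1 has NULL project.

SQL:
SELECT a.name, b.name AS project
FROM tasks a
LEFT JOIN projects b ON a.project_id = b.id

Result:
name      | project
----------+--------
Design    | Vega   
Implement | Zeta   
Setup     | NULL   
Research  | Orion  
Refactor  | Zeta   
Document  | Titan  
Test      | Titan  
Review    | Zeta   


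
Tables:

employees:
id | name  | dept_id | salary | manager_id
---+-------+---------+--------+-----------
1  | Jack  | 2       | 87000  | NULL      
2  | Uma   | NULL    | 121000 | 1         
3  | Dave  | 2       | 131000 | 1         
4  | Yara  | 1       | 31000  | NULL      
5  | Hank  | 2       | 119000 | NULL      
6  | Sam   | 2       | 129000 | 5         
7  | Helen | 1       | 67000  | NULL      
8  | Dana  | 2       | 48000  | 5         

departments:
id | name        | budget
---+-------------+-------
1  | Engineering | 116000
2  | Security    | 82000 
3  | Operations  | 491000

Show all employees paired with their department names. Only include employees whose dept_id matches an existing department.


INNER JOIN keeps only employees rows whose dept_id matches an id in departments. Walk through each employee:
  - employee 1 (Jack): dept_id=2 -> matches Security
  - employee 2 (Uma): dept_id=NULL, no match -> dropped
  - employee 3 (Dave): dept_id=2 -> matches Security
  - employee 4 (Yara): dept_id=1 -> matches Engineering
  - employee 5 (Hank): dept_id=2 -> matches Security
  - employee 6 (Sam): dept_id=2 -> matches Security
  - employee 7 (Helen): dept_id=1 -> matches Engineering
  - employee 8 (Dana): dept_id=2 -> matches Security
So 1 of 8 rows is dropped.

SQL:
SELECT a.name, b.name AS department
FROM employees a
INNER JOIN departments b ON a.dept_id = b.id

Result:
name  | department 
------+------------
Jack  | Security   
Dave  | Security   
Yara  | Engineering
Hank  | Security   
Sam   | Security   
Helen | Engineering
Dana  | Security   


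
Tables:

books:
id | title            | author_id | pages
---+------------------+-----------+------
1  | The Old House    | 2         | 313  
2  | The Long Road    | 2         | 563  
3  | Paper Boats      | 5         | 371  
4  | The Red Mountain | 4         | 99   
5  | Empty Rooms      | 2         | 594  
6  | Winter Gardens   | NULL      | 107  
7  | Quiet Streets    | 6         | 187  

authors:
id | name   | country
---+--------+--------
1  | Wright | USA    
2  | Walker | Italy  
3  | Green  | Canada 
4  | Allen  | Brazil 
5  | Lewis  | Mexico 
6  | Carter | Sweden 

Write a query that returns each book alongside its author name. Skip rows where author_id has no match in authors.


INNER JOIN keeps only books rows whose author_id matches an id in authors. Walk through each book:
  - book 1 (The Old House): author_id=2 -> matches Walker
  - book 2 (The Long Road): author_id=2 -> matches Walker
  - book 3 (Paper Boats): author_id=5 -> matches Lewis
  - book 4 (The Red Mountain): author_id=4 -> matches Allen
  - book 5 (Empty Rooms): author_id=2 -> matches Walker
  - book 6 (Winter Gardens): author_id=NULL, no match -> dropped
  - book 7 (Quiet Streets): author_id=6 -> matches Carter
So 1 of 7 rows is dropped.

SQL:
SELECT a.title, b.name AS author
FROM books a
INNER JOIN authors b ON a.author_id = b.id

Result:
title            | author
-----------------+-------
The Old House    | Walker
The Long Road    | Walker
Paper Boats      | Lewis 
The Red Mountain | Allen 
Empty Rooms      | Walker
Quiet Streets    | Carter


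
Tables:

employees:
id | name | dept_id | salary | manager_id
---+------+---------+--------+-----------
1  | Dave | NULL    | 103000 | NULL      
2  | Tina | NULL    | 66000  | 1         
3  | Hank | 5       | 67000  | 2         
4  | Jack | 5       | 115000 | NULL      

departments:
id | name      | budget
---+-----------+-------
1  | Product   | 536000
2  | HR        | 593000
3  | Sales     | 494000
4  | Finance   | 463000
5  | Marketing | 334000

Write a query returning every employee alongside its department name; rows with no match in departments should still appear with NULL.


LEFT JOIN keeps every row from employees (the left table); where dept_id has no match in departments, the department columns become NULL. Walk through each employee:
  - employee 1 (Dave): dept_id=NULL, no match -> kept with NULL
  - employee 2 (Tina): dept_id=NULL, no match -> kept with NULL
  - employee 3 (Hank): dept_id=5 -> matches Marketing
  - employee 4 (Jack): dept_id=5 -> matches Marketing
All 4 rows appear; 2 have NULL department.

SQL:
SELECT a.name, b.name AS department
FROM employees a
LEFT JOIN departments b ON a.dept_id = b.id

Result:
name | department
-----+-----------
Dave | NULL      
Tina | NULL      
Hank | Marketing 
Jack | Marketing 


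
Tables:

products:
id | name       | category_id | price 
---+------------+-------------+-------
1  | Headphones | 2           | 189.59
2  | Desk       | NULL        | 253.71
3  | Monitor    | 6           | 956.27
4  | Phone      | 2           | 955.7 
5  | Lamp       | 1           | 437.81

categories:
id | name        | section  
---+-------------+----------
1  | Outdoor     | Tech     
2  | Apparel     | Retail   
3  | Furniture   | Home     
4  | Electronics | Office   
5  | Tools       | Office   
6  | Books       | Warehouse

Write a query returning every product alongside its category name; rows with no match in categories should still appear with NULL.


LEFT JOIN keeps every row from products (the left table); where category_id has no match in categories, the category columns become NULL. Walk through each product:
  - product 1 (Headphones): category_id=2 -> matches Apparel
  - product 2 (Desk): category_id=NULL, no match -> kept with NULL
  - product 3 (Monitor): category_id=6 -> matches Books
  - product 4 (Phone): category_id=2 -> matches Apparel
  - product 5 (Lamp): category_id=1 -> matches Outdoor
All 5 rows appear; 1 has NULL category.

SQL:
SELECT a.name, b.name AS category
FROM products a
LEFT JOIN categories b ON a.category_id = b.id

Result:
name       | category
-----------+---------
Headphones | Apparel 
Desk       | NULL    
Monitor    | Books   
Phone      | Apparel 
Lamp       | Outdoor 


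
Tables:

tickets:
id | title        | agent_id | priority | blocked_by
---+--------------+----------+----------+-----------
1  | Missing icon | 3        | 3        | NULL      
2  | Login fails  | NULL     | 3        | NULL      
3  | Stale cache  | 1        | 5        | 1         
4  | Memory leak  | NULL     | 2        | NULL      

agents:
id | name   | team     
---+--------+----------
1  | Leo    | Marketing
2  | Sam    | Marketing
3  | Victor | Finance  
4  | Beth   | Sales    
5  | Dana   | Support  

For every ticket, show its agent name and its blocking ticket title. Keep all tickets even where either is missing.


Two LEFT JOINs from the same base table tickets: one to agents via agent_id, one to tickets itself via blocked_by. Both are LEFT so every ticket is preserved.
Match against agents:
  - ticket 1 (Missing icon): agent_id=3 -> matches Victor
  - ticket 2 (Login fails): agent_id=NULL, no match -> kept with NULL
  - ticket 3 (Stale cache): agent_id=1 -> matches Leo
  - ticket 4 (Memory leak): agent_id=NULL, no match -> kept with NULL
Match against tickets (self):
  - ticket 1 (Missing icon): blocked_by=NULL -> NULL
  - ticket 2 (Login fails): blocked_by=NULL -> NULL
  - ticket 3 (Stale cache): blocked_by=1 -> Missing icon
  - ticket 4 (Memory leak): blocked_by=NULL -> NULL

SQL:
SELECT a.title, b.name AS agent, c.title AS blocked_by
FROM tickets a
LEFT JOIN agents b ON a.agent_id = b.id
LEFT JOIN tickets c ON a.blocked_by = c.id

Result:
title        | agent  | blocked_by  
-------------+--------+-------------
Missing icon | Victor | NULL        
Login fails  | NULL   | NULL        
Stale cache  | Leo    | Missing icon
Memory leak  | NULL   | NULL        


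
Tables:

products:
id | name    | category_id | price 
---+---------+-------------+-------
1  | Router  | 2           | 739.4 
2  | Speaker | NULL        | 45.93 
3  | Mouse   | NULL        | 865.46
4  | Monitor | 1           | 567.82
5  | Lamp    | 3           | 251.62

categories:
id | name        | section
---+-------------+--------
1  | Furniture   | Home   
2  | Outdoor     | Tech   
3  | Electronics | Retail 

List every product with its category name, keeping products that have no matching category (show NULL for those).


LEFT JOIN keeps every row from products (the left table); where category_id has no match in categories, the category columns become NULL. Walk through each product:
  - product 1 (Router): category_id=2 -> matches Outdoor
  - product 2 (Speaker): category_id=NULL, no match -> kept with NULL
  - product 3 (Mouse): category_id=NULL, no match -> kept with NULL
  - product 4 (Monitor): category_id=1 -> matches Furniture
  - product 5 (Lamp): category_id=3 -> matches Electronics
All 5 rows appear; 2 have NULL category.

SQL:
SELECT a.name, b.name AS category
FROM products a
LEFT JOIN categories b ON a.category_id = b.id

Result:
name    | category   
--------+------------
Router  | Outdoor    
Speaker | NULL       
Mouse   | NULL       
Monitor | Furniture  
Lamp    | Electronics


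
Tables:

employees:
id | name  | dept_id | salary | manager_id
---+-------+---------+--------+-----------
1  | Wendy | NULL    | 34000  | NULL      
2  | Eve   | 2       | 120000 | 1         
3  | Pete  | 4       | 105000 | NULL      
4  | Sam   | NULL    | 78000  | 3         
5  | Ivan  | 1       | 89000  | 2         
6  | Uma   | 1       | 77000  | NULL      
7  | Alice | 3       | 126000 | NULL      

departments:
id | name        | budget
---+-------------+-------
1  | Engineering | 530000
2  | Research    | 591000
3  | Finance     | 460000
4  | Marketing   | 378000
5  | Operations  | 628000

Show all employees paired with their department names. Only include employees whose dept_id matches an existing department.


INNER JOIN keeps only employees rows whose dept_id matches an id in departments. Walk through each employee:
  - employee 1 (Wendy): dept_id=NULL, no match -> dropped
  - employee 2 (Eve): dept_id=2 -> matches Research
  - employee 3 (Pete): dept_id=4 -> matches Marketing
  - employee 4 (Sam): dept_id=NULL, no match -> dropped
  - employee 5 (Ivan): dept_id=1 -> matches Engineering
  - employee 6 (Uma): dept_id=1 -> matches Engineering
  - employee 7 (Alice): dept_id=3 -> matches Finance
So 2 of 7 rows are dropped.

SQL:
SELECT a.name, b.name AS department
FROM employees a
INNER JOIN departments b ON a.dept_id = b.id

Result:
name  | department 
------+------------
Eve   | Research   
Pete  | Marketing  
Ivan  | Engineering
Uma   | Engineering
Alice | Finance    


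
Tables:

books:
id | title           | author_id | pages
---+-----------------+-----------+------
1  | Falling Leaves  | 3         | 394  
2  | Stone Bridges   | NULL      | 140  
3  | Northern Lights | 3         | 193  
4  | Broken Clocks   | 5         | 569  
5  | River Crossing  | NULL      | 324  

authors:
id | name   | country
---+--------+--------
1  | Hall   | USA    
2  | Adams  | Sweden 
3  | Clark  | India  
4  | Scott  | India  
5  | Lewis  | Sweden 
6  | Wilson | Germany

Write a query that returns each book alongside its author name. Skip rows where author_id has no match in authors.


INNER JOIN keeps only books rows whose author_id matches an id in authors. Walk through each book:
  - book 1 (Falling Leaves): author_id=3 -> matches Clark
  - book 2 (Stone Bridges): author_id=NULL, no match -> dropped
  - book 3 (Northern Lights): author_id=3 -> matches Clark
  - book 4 (Broken Clocks): author_id=5 -> matches Lewis
  - book 5 (River Crossing): author_id=NULL, no match -> dropped
So 2 of 5 rows are dropped.

SQL:
SELECT a.title, b.name AS author
FROM books a
INNER JOIN authors b ON a.author_id = b.id

Result:
title           | author
----------------+-------
Falling Leaves  | Clark 
Northern Lights | Clark 
Broken Clocks   | Lewis 


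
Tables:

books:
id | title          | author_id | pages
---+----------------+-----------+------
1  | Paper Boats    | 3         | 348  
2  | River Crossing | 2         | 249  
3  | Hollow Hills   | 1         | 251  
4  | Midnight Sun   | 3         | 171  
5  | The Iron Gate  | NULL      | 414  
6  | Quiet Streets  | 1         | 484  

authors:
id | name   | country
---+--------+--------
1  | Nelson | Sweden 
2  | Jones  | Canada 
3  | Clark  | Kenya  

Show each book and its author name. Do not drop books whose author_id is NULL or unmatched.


LEFT JOIN keeps every row from books (the left table); where author_id has no match in authors, the author columns become NULL. Walk through each book:
  - book 1 (Paper Boats): author_id=3 -> matches Clark
  - book 2 (River Crossing): author_id=2 -> matches Jones
  - book 3 (Hollow Hills): author_id=1 -> matches Nelson
  - book 4 (Midnight Sun): author_id=3 -> matches Clark
  - book 5 (The Iron Gate): author_id=NULL, no match -> kept with NULL
  - book 6 (Quiet Streets): author_id=1 -> matches Nelson
All 6 rows appear; 1 has NULL author.

SQL:
SELECT a.title, b.name AS author
FROM books a
LEFT JOIN authors b ON a.author_id = b.id

Result:
title          | author
---------------+-------
Paper Boats    | Clark 
River Crossing | Jones 
Hollow Hills   | Nelson
Midnight Sun   | Clark 
The Iron Gate  | NULL  
Quiet Streets  | Nelson


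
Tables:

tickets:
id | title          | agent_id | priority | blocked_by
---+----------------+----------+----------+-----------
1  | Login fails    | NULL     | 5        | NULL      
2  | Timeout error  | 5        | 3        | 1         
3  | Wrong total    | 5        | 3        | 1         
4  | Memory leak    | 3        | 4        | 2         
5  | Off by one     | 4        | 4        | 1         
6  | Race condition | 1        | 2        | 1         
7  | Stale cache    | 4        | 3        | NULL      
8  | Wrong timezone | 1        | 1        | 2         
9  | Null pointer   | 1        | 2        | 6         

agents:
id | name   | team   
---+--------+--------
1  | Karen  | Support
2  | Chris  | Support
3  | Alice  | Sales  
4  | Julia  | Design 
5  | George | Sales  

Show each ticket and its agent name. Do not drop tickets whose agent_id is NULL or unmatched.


LEFT JOIN keeps every row from tickets (the left table); where agent_id has no match in agents, the agent columns become NULL. Walk through each ticket:
  - ticket 1 (Login fails): agent_id=NULL, no match -> kept with NULL
  - ticket 2 (Timeout error): agent_id=5 -> matches George
  - ticket 3 (Wrong total): agent_id=5 -> matches George
  - ticket 4 (Memory leak): agent_id=3 -> matches Alice
  - ticket 5 (Off by one): agent_id=4 -> matches Julia
  - ticket 6 (Race condition): agent_id=1 -> matches Karen
  - ticket 7 (Stale cache): agent_id=4 -> matches Julia
  - ticket 8 (Wrong timezone): agent_id=1 -> matches Karen
  - ticket 9 (Null pointer): agent_id=1 -> matches Karen
All 9 rows appear; 1 has NULL agent.

SQL:
SELECT a.title, b.name AS agent
FROM tickets a
LEFT JOIN agents b ON a.agent_id = b.id

Result:
title          | agent 
---------------+-------
Login fails    | NULL  
Timeout error  | George
Wrong total    | George
Memory leak    | Alice 
Off by one     | Julia 
Race condition | Karen 
Stale cache    | Julia 
Wrong timezone | Karen 
Null pointer   | Karen 


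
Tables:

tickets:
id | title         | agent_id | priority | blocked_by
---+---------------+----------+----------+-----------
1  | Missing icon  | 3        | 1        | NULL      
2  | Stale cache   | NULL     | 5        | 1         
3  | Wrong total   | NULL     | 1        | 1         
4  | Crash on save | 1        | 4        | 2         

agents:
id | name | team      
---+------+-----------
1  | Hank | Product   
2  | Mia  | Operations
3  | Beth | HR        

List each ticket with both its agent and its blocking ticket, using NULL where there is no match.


Two LEFT JOINs from the same base table tickets: one to agents via agent_id, one to tickets itself via blocked_by. Both are LEFT so every ticket is preserved.
Match against agents:
  - ticket 1 (Missing icon): agent_id=3 -> matches Beth
  - ticket 2 (Stale cache): agent_id=NULL, no match -> kept with NULL
  - ticket 3 (Wrong total): agent_id=NULL, no match -> kept with NULL
  - ticket 4 (Crash on save): agent_id=1 -> matches Hank
Match against tickets (self):
  - ticket 1 (Missing icon): blocked_by=NULL -> NULL
  - ticket 2 (Stale cache): blocked_by=1 -> Missing icon
  - ticket 3 (Wrong total): blocked_by=1 -> Missing icon
  - ticket 4 (Crash on save): blocked_by=2 -> Stale cache

SQL:
SELECT a.title, b.name AS agent, c.title AS blocked_by
FROM tickets a
LEFT JOIN agents b ON a.agent_id = b.id
LEFT JOIN tickets c ON a.blocked_by = c.id

Result:
title         | agent | blocked_by  
--------------+-------+-------------
Missing icon  | Beth  | NULL        
Stale cache   | NULL  | Missing icon
Wrong total   | NULL  | Missing icon
Crash on save | Hank  | Stale cache 


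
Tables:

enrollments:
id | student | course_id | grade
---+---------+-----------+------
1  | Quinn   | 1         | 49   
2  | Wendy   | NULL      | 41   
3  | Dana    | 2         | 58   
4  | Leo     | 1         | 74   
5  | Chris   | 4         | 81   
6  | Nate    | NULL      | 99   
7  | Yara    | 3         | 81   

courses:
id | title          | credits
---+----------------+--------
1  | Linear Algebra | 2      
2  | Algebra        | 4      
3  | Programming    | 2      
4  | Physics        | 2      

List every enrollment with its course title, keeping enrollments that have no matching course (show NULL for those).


LEFT JOIN keeps every row from enrollments (the left table); where course_id has no match in courses, the course columns become NULL. Walk through each enrollment:
  - enrollment 1 (Quinn): course_id=1 -> matches Linear Algebra
  - enrollment 2 (Wendy): course_id=NULL, no match -> kept with NULL
  - enrollment 3 (Dana): course_id=2 -> matches Algebra
  - enrollment 4 (Leo): course_id=1 -> matches Linear Algebra
  - enrollment 5 (Chris): course_id=4 -> matches Physics
  - enrollment 6 (Nate): course_id=NULL, no match -> kept with NULL
  - enrollment 7 (Yara): course_id=3 -> matches Programming
All 7 rows appear; 2 have NULL course.

SQL:
SELECT a.student, b.title AS course
FROM enrollments a
LEFT JOIN courses b ON a.course_id = b.id

Result:
student | course        
--------+---------------
Quinn   | Linear Algebra
Wendy   | NULL          
Dana    | Algebra       
Leo     | Linear Algebra
Chris   | Physics       
Nate    | NULL          
Yara    | Programming   


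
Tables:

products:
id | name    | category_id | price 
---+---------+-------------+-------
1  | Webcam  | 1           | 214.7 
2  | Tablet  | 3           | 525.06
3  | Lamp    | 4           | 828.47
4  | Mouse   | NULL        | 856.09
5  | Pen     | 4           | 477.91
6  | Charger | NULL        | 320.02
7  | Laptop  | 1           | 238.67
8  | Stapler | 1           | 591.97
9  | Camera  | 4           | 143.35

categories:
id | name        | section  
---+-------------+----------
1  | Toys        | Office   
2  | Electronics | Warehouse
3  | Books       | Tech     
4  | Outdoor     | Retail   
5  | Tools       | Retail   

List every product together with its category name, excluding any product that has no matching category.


INNER JOIN keeps only products rows whose category_id matches an id in categories. Walk through each product:
  - product 1 (Webcam): category_id=1 -> matches Toys
  - product 2 (Tablet): category_id=3 -> matches Books
  - product 3 (Lamp): category_id=4 -> matches Outdoor
  - product 4 (Mouse): category_id=NULL, no match -> dropped
  - product 5 (Pen): category_id=4 -> matches Outdoor
  - product 6 (Charger): category_id=NULL, no match -> dropped
  - product 7 (Laptop): category_id=1 -> matches Toys
  - product 8 (Stapler): category_id=1 -> matches Toys
  - product 9 (Camera): category_id=4 -> matches Outdoor
So 2 of 9 rows are dropped.

SQL:
SELECT a.name, b.name AS category
FROM products a
INNER JOIN categories b ON a.category_id = b.id

Result:
name    | category
--------+---------
Webcam  | Toys    
Tablet  | Books   
Lamp    | Outdoor 
Pen     | Outdoor 
Laptop  | Toys    
Stapler | Toys    
Camera  | Outdoor 


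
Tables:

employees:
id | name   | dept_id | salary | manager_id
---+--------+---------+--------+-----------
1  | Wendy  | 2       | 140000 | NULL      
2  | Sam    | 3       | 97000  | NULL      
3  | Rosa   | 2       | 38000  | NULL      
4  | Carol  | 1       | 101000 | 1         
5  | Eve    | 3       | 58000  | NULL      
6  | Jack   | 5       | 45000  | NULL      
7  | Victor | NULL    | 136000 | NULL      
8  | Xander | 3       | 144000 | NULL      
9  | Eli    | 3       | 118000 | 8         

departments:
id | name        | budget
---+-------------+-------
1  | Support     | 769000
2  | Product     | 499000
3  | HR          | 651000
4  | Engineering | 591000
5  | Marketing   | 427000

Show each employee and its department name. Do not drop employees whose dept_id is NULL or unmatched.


LEFT JOIN keeps every row from employees (the left table); where dept_id has no match in departments, the department columns become NULL. Walk through each employee:
  - employee 1 (Wendy): dept_id=2 -> matches Product
  - employee 2 (Sam): dept_id=3 -> matches HR
  - employee 3 (Rosa): dept_id=2 -> matches Product
  - employee 4 (Carol): dept_id=1 -> matches Support
  - employee 5 (Eve): dept_id=3 -> matches HR
  - employee 6 (Jack): dept_id=5 -> matches Marketing
  - employee 7 (Victor): dept_id=NULL, no match -> kept with NULL
  - employee 8 (Xander): dept_id=3 -> matches HR
  - employee 9 (Eli): dept_id=3 -> matches HR
All 9 rows appear; 1 has NULL department.

SQL:
SELECT a.name, b.name AS department
FROM employees a
LEFT JOIN departments b ON a.dept_id = b.id

Result:
name   | department
-------+-----------
Wendy  | Product   
Sam    | HR        
Rosa   | Product   
Carol  | Support   
Eve    | HR        
Jack   | Marketing 
Victor | NULL      
Xander | HR        
Eli    | HR        


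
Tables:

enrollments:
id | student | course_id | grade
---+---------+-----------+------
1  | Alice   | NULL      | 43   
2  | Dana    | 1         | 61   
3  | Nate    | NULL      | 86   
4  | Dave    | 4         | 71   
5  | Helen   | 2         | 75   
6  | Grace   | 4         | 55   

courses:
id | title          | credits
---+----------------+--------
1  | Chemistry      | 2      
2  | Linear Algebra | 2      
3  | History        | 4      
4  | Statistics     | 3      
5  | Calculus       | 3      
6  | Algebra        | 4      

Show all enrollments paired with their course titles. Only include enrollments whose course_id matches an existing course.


INNER JOIN keeps only enrollments rows whose course_id matches an id in courses. Walk through each enrollment:
  - enrollment 1 (Alice): course_id=NULL, no match -> dropped
  - enrollment 2 (Dana): course_id=1 -> matches Chemistry
  - enrollment 3 (Nate): course_id=NULL, no match -> dropped
  - enrollment 4 (Dave): course_id=4 -> matches Statistics
  - enrollment 5 (Helen): course_id=2 -> matches Linear Algebra
  - enrollment 6 (Grace): course_id=4 -> matches Statistics
So 2 of 6 rows are dropped.

SQL:
SELECT a.student, b.title AS course
FROM enrollments a
INNER JOIN courses b ON a.course_id = b.id

Result:
student | course        
--------+---------------
Dana    | Chemistry     
Dave    | Statistics    
Helen   | Linear Algebra
Grace   | Statistics    


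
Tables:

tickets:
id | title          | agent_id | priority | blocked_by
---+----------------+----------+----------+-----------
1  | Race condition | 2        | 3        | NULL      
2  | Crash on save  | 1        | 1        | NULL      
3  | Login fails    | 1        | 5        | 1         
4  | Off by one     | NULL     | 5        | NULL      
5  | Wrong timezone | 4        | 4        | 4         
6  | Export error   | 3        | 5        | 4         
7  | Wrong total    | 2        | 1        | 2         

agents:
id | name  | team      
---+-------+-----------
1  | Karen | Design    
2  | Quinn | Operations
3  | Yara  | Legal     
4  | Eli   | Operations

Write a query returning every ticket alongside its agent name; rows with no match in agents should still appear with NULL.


LEFT JOIN keeps every row from tickets (the left table); where agent_id has no match in agents, the agent columns become NULL. Walk through each ticket:
  - ticket 1 (Race condition): agent_id=2 -> matches Quinn
  - ticket 2 (Crash on save): agent_id=1 -> matches Karen
  - ticket 3 (Login fails): agent_id=1 -> matches Karen
  - ticket 4 (Off by one): agent_id=NULL, no match -> kept with NULL
  - ticket 5 (Wrong timezone): agent_id=4 -> matches Eli
  - ticket 6 (Export error): agent_id=3 -> matches Yara
  - ticket 7 (Wrong total): agent_id=2 -> matches Quinn
All 7 rows appear; 1 has NULL agent.

SQL:
SELECT a.title, b.name AS agent
FROM tickets a
LEFT JOIN agents b ON a.agent_id = b.id

Result:
title          | agent
---------------+------
Race condition | Quinn
Crash on save  | Karen
Login fails    | Karen
Off by one     | NULL 
Wrong timezone | Eli  
Export error   | Yara 
Wrong total    | Quinn
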